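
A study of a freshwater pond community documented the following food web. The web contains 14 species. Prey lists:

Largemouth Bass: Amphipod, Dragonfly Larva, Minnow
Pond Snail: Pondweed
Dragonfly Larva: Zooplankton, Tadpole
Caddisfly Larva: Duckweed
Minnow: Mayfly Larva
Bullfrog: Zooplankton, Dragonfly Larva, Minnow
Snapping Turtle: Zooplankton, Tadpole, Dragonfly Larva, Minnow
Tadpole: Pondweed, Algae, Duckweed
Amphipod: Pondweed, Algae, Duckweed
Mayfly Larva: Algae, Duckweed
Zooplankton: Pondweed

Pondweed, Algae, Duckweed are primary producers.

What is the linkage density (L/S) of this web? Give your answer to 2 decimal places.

There are L = 24 links among S = 14 species.
L/S = 24/14 = 1.7143 ≈ 1.71.

L/S = 1.71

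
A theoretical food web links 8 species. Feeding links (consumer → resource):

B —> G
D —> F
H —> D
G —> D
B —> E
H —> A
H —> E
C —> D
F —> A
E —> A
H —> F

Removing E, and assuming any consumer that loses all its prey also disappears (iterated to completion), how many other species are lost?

0

Remove E.
Every predator of it retains at least one other prey: H still has A, F, D; B still has G.
No consumer loses all prey, so no secondary extinctions occur.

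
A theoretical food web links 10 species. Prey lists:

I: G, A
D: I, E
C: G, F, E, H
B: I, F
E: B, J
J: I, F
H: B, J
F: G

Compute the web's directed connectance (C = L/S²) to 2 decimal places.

The web has S = 10 species and L = 17 feeding links.
C = L / S² = 17 / 100 = 0.1700 ≈ 0.17.

C = 0.17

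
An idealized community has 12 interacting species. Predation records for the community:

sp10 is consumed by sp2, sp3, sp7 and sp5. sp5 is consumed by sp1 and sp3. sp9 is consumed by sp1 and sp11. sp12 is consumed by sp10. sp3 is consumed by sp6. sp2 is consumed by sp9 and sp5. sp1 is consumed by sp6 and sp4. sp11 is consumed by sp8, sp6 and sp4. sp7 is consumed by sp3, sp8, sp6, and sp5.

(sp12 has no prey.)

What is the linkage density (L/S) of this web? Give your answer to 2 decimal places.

L/S = 1.75

There are L = 21 links among S = 12 species.
L/S = 21/12 = 1.7500 ≈ 1.75.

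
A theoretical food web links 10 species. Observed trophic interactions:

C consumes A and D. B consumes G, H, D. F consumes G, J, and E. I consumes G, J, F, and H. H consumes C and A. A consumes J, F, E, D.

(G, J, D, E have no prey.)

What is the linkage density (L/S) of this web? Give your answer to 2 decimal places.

There are L = 18 links among S = 10 species.
L/S = 18/10 = 1.8000 ≈ 1.80.

L/S = 1.80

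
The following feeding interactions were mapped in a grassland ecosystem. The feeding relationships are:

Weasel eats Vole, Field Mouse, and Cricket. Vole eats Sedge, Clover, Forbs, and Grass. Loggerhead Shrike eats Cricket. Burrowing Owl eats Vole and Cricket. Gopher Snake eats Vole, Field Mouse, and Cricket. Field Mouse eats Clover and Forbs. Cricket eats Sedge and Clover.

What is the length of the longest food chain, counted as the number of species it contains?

One longest chain: Clover → Vole → Burrowing Owl.
It has 3 species and 2 links.

3 species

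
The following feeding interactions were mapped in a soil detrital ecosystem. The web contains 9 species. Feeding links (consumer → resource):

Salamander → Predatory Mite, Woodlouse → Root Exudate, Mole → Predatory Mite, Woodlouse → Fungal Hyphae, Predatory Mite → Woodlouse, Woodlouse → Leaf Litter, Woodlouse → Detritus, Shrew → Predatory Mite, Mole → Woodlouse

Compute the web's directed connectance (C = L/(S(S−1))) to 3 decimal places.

C = 0.125

The web has S = 9 species and L = 9 feeding links.
C = L / (S(S−1)) = 9 / 72 = 0.1250 ≈ 0.125.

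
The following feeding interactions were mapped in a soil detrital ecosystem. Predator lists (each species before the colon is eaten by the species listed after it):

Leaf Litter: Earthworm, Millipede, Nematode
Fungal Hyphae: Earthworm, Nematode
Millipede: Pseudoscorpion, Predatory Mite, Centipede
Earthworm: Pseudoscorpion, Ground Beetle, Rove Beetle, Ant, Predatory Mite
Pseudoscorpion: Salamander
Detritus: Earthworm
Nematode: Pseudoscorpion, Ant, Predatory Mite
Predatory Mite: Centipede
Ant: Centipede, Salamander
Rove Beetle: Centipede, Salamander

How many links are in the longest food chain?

3 links

One longest chain: Detritus → Earthworm → Rove Beetle → Centipede.
It has 4 species and 3 links.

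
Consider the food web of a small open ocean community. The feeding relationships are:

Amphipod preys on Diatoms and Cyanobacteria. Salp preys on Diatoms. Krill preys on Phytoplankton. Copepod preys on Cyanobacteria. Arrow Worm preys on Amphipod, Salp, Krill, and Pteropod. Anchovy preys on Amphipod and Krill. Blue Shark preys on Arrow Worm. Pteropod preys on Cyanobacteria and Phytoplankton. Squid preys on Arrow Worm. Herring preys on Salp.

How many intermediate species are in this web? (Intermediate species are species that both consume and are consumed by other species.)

5

Intermediate species (has both prey and predators): Salp, Amphipod, Pteropod, Krill, Arrow Worm.
Count: 5.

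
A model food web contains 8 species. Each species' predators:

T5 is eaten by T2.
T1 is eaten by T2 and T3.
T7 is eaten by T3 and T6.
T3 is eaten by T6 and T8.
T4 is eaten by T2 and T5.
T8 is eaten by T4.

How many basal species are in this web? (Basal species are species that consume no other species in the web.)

2

Basal species (no prey listed): T7, T1.
Count: 2.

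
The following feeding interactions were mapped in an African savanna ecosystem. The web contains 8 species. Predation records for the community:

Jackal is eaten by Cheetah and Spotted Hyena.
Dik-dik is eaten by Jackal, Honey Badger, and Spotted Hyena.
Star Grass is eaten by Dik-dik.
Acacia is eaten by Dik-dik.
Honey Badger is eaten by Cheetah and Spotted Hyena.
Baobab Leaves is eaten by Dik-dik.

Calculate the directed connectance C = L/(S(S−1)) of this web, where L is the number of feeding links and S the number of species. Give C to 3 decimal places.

The web has S = 8 species and L = 10 feeding links.
C = L / (S(S−1)) = 10 / 56 = 0.1786 ≈ 0.179.

C = 0.179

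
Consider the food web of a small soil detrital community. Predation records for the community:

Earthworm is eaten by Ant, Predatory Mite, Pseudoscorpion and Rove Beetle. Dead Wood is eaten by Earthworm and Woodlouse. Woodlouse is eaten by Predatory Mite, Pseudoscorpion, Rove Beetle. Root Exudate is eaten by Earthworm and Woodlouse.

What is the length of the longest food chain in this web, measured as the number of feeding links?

One longest chain: Dead Wood → Woodlouse → Pseudoscorpion.
It has 3 species and 2 links.

2 links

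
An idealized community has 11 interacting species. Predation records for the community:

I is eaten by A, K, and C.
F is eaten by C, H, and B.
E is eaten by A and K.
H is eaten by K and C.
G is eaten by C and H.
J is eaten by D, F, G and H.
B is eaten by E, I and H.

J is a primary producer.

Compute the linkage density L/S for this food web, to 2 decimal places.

L/S = 1.73

There are L = 19 links among S = 11 species.
L/S = 19/11 = 1.7273 ≈ 1.73.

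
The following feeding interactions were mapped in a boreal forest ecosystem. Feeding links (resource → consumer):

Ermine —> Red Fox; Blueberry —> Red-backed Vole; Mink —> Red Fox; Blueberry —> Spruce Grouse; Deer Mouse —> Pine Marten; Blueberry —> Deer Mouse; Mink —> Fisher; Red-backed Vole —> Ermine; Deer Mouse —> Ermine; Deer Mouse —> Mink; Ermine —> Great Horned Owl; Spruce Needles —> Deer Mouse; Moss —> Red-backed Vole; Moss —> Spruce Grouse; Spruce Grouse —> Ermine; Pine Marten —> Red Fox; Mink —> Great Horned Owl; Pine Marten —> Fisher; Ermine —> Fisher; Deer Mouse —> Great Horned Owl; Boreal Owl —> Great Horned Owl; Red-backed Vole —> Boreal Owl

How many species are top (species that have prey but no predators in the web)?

3

Top species (has prey, but nothing eats it): Red Fox, Great Horned Owl, Fisher.
Count: 3.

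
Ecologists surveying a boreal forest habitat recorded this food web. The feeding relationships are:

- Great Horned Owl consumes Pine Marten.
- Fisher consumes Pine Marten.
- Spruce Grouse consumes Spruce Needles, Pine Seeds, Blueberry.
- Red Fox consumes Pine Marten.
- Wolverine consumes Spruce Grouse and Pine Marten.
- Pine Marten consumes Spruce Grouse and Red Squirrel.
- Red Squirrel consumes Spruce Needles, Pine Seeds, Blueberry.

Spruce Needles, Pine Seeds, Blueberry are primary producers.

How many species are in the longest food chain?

4 species

One longest chain: Spruce Needles → Spruce Grouse → Pine Marten → Wolverine.
It has 4 species and 3 links.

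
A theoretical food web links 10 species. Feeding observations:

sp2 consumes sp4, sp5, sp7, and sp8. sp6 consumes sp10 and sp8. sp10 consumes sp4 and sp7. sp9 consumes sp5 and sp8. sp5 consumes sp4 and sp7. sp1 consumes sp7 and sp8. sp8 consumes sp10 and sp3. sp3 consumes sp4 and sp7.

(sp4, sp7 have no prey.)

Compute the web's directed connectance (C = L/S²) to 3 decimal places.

C = 0.180

The web has S = 10 species and L = 18 feeding links.
C = L / S² = 18 / 100 = 0.1800 ≈ 0.180.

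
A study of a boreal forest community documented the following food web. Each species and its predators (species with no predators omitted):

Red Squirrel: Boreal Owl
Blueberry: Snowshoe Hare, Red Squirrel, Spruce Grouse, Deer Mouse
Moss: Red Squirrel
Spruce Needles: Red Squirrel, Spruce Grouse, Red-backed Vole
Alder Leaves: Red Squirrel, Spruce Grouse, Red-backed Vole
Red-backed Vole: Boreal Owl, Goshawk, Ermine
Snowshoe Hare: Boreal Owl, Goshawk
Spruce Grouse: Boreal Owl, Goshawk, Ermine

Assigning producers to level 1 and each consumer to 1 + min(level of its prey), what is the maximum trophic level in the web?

Producers (level 1): Blueberry, Spruce Needles, Alder Leaves, Moss.
Following each consumer down to its lowest-level prey: Spruce Needles → Red-backed Vole → Goshawk (levels 1 through 3).
All prey of Goshawk (Red-backed Vole 2, Snowshoe Hare 2, Spruce Grouse 2) are at level 2 or above, so Goshawk is at level 1 + 2 = 3.
Every consumer has at least one prey at level 2 or below, so none exceeds level 3.

3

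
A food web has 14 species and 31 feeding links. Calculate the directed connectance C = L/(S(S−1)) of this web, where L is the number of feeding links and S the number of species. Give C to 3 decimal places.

C = 0.170

The web has S = 14 species and L = 31 feeding links.
C = L / (S(S−1)) = 31 / 182 = 0.1703 ≈ 0.170.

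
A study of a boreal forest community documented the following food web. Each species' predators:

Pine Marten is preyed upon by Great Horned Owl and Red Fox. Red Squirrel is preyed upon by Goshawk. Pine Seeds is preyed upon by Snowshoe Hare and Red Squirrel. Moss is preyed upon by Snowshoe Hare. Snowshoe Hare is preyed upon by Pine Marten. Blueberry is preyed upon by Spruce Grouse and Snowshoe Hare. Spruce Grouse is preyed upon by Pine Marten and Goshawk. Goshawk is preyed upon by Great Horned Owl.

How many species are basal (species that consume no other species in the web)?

Basal species (no prey listed): Pine Seeds, Moss, Blueberry.
Count: 3.

3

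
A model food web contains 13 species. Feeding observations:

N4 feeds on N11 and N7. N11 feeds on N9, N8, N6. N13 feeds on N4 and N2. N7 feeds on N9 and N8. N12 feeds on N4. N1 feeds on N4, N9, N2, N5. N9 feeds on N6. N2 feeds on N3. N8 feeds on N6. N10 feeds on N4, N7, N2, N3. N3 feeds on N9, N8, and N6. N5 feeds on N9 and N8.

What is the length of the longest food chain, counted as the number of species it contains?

One longest chain: N6 → N8 → N3 → N2 → N13.
It has 5 species and 4 links.

5 species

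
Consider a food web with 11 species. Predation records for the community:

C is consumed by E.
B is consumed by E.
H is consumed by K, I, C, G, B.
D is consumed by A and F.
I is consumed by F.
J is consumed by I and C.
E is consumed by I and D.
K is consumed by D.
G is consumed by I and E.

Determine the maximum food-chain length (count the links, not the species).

4 links

One longest chain: H → G → E → D → F.
It has 5 species and 4 links.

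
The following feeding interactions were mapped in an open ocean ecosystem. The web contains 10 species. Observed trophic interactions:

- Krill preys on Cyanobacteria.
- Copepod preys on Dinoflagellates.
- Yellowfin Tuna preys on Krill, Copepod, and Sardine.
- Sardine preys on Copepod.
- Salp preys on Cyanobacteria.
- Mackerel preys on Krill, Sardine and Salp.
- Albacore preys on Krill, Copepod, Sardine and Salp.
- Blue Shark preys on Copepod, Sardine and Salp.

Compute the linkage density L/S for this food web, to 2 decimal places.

There are L = 17 links among S = 10 species.
L/S = 17/10 = 1.7000 ≈ 1.70.

L/S = 1.70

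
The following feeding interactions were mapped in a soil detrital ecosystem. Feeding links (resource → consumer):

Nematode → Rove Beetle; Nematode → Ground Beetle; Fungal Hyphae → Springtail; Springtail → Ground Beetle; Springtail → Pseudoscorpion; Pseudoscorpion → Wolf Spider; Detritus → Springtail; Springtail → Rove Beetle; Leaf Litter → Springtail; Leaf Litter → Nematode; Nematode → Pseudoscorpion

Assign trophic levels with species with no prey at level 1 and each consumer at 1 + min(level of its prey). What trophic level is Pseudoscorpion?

Trophic level 3

Fungal Hyphae has no prey (basal) → level 1.
Springtail eats Fungal Hyphae → level 2.
Pseudoscorpion eats Springtail → level 3.
No prey of Pseudoscorpion is below level 2, so 3 is the minimum.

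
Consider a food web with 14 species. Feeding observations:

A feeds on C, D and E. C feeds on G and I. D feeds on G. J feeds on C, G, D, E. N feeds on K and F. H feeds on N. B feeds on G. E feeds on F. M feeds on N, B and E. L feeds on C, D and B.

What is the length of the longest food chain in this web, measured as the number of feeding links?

2 links

One longest chain: F → E → M.
It has 3 species and 2 links.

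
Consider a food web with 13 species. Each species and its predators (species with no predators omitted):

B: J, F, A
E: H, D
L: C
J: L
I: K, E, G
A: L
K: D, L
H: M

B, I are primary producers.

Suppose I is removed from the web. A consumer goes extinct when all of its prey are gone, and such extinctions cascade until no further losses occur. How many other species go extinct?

Remove I.
Round 1: K (all prey gone), E (all prey gone), G (all prey gone) → extinct.
Round 2: H (all prey gone), D (all prey gone) → extinct.
Round 3: M (all prey gone) → extinct.
No further losses. Total secondary extinctions: 6.

6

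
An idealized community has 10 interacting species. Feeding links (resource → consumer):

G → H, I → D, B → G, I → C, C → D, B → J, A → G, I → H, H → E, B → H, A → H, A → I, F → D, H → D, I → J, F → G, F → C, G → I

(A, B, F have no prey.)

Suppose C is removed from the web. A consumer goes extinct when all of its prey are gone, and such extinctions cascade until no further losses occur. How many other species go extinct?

0

Remove C.
Every predator of it retains at least one other prey: D still has F, I, H.
No consumer loses all prey, so no secondary extinctions occur.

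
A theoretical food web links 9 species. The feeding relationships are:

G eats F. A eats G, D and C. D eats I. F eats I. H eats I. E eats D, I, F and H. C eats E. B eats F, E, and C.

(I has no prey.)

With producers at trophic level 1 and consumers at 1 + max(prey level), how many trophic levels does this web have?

Producers (level 1): I.
I → F → E → C → A gives A level 5.
No species has a prey at level 5, so no species reaches level 6.

5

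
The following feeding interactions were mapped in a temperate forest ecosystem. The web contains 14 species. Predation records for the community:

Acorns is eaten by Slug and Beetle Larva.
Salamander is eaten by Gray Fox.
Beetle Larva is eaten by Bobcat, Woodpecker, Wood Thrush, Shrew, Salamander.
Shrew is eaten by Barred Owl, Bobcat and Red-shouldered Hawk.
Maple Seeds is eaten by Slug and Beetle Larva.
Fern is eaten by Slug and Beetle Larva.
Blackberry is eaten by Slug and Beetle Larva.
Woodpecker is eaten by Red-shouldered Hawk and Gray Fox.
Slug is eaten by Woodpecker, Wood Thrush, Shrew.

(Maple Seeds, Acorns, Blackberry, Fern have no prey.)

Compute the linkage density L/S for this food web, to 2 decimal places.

L/S = 1.57

There are L = 22 links among S = 14 species.
L/S = 22/14 = 1.5714 ≈ 1.57.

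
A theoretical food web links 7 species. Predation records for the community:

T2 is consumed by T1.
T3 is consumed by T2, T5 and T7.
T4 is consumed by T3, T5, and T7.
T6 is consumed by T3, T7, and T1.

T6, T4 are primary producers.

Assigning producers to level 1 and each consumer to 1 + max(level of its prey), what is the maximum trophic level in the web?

Producers (level 1): T6, T4.
T6 → T3 → T2 → T1 gives T1 level 4.
No species has a prey at level 4, so no species reaches level 5.

4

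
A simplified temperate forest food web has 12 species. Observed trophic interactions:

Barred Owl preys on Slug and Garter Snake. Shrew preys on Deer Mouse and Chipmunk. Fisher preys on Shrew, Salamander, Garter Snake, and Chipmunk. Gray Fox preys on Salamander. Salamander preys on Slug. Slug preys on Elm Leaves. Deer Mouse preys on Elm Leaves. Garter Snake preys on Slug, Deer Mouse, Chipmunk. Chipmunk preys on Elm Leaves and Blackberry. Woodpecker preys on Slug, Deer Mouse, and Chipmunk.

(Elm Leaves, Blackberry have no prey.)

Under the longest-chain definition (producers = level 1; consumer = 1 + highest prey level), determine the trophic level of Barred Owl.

Trophic level 4

Elm Leaves is a producer → level 1.
Chipmunk eats Elm Leaves (level 1); other prey at levels: Blackberry 1 → level 2.
Garter Snake eats Chipmunk (level 2); other prey at levels: Deer Mouse 2, Slug 2 → level 3.
Barred Owl eats Garter Snake (level 3); other prey at levels: Slug 2 → level 4.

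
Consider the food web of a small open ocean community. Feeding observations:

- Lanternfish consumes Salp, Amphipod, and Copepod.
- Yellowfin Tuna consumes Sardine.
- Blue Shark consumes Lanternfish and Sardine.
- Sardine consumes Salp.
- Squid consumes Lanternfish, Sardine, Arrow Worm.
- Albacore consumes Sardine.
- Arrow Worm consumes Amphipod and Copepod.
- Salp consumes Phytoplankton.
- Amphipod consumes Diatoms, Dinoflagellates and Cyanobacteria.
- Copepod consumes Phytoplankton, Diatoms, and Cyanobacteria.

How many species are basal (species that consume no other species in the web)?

4

Basal species (no prey listed): Cyanobacteria, Dinoflagellates, Phytoplankton, Diatoms.
Count: 4.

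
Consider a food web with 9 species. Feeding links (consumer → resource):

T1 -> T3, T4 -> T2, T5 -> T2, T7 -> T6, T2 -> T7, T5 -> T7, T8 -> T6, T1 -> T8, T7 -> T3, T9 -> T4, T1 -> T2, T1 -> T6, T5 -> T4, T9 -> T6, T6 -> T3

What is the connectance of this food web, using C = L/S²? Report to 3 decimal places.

C = 0.185

The web has S = 9 species and L = 15 feeding links.
C = L / S² = 15 / 81 = 0.1852 ≈ 0.185.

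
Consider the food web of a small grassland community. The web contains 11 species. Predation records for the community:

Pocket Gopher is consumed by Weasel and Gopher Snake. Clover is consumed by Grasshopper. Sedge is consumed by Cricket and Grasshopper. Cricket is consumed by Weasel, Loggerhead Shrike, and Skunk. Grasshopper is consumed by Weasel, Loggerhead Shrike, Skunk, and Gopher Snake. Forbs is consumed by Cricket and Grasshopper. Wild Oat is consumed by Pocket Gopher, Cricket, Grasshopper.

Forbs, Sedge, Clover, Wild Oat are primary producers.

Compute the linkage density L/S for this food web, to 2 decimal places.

There are L = 17 links among S = 11 species.
L/S = 17/11 = 1.5455 ≈ 1.55.

L/S = 1.55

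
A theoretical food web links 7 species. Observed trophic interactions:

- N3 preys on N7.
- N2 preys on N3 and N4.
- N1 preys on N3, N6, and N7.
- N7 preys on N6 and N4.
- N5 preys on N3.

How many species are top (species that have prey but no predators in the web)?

Top species (has prey, but nothing eats it): N1, N2, N5.
Count: 3.

3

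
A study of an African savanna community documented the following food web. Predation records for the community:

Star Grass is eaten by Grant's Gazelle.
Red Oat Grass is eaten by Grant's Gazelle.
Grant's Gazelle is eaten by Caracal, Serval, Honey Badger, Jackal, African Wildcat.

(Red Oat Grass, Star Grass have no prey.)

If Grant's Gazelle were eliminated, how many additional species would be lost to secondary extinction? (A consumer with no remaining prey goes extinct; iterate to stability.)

5

Remove Grant's Gazelle.
Round 1: African Wildcat (all prey gone), Jackal (all prey gone), Honey Badger (all prey gone), Serval (all prey gone), Caracal (all prey gone) → extinct.
No further losses. Total secondary extinctions: 5.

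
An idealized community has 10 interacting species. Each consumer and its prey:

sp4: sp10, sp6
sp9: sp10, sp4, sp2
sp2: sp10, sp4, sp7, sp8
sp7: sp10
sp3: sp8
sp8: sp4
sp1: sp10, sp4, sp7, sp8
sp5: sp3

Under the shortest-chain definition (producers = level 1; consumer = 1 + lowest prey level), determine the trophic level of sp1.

Trophic level 2

sp10 is a producer → level 1.
sp1 eats sp10 → level 2.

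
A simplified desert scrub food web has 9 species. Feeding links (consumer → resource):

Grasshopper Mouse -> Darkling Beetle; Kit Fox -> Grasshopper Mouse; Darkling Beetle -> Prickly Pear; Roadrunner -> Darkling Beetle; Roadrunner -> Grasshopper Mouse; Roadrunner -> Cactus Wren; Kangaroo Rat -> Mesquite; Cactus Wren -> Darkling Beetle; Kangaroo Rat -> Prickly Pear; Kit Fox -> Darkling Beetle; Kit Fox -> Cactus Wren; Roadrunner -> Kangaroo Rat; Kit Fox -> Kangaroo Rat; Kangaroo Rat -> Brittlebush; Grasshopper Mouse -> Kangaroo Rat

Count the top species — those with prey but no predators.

2

Top species (has prey, but nothing eats it): Roadrunner, Kit Fox.
Count: 2.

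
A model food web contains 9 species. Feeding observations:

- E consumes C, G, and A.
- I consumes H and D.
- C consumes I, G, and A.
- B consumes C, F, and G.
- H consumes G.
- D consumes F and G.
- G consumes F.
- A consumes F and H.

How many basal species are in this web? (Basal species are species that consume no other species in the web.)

1

Basal species (no prey listed): F.
Count: 1.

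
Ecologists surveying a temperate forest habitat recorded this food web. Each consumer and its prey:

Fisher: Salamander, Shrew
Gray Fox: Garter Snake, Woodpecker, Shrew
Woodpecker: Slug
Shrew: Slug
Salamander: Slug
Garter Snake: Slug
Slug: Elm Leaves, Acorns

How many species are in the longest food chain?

4 species

One longest chain: Elm Leaves → Slug → Salamander → Fisher.
It has 4 species and 3 links.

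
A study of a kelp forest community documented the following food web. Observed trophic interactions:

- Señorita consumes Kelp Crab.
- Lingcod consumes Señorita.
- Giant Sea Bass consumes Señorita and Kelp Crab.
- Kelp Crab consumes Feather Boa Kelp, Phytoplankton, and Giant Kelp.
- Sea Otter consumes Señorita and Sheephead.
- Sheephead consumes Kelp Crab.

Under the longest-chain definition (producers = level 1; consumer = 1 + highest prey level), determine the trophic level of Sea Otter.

Phytoplankton is a producer → level 1.
Kelp Crab eats Phytoplankton (level 1); other prey at levels: Feather Boa Kelp 1, Giant Kelp 1 → level 2.
Sheephead eats Kelp Crab → level 3.
Sea Otter eats Sheephead (level 3); other prey at levels: Señorita 3 → level 4.

Trophic level 4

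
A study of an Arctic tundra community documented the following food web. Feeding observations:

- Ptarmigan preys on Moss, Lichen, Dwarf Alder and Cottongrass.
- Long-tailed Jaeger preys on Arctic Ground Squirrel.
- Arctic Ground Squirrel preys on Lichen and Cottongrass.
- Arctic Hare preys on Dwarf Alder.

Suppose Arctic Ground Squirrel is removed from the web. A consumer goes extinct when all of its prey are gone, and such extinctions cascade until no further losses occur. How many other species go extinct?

Remove Arctic Ground Squirrel.
Round 1: Long-tailed Jaeger (all prey gone) → extinct.
No further losses. Total secondary extinctions: 1.

1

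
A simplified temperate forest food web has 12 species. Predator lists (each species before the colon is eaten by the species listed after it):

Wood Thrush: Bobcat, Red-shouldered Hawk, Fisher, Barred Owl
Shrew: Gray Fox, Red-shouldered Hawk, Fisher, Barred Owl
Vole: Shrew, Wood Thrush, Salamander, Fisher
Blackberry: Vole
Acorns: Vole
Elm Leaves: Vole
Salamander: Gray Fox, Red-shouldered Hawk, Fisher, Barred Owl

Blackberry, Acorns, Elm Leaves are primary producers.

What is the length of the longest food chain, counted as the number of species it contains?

One longest chain: Blackberry → Vole → Shrew → Gray Fox.
It has 4 species and 3 links.

4 species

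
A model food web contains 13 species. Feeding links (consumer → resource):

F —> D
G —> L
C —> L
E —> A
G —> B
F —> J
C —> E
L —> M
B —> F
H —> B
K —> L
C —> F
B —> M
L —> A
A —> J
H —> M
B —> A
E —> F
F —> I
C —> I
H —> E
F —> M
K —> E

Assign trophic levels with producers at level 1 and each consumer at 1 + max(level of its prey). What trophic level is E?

D is a producer → level 1.
F eats D (level 1); other prey at levels: M 1, I 1, J 1 → level 2.
E eats F (level 2); other prey at levels: A 2 → level 3.

Trophic level 3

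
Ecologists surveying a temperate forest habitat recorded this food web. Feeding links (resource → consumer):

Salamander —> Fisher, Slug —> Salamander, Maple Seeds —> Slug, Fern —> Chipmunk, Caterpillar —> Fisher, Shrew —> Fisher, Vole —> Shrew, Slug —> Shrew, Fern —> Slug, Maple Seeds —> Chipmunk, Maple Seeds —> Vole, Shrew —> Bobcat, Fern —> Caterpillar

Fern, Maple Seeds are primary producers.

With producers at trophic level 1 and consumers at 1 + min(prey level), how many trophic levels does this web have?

4

Producers (level 1): Fern, Maple Seeds.
Following each consumer down to its lowest-level prey: Fern → Slug → Shrew → Bobcat (levels 1 through 4).
All prey of Bobcat (Shrew 3) are at level 3 or above, so Bobcat is at level 1 + 3 = 4.
Every consumer has at least one prey at level 3 or below, so none exceeds level 4.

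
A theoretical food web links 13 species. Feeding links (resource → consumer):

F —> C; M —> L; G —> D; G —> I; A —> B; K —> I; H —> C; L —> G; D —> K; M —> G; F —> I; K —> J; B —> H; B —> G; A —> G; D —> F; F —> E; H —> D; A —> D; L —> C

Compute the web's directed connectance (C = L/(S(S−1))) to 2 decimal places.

The web has S = 13 species and L = 20 feeding links.
C = L / (S(S−1)) = 20 / 156 = 0.1282 ≈ 0.13.

C = 0.13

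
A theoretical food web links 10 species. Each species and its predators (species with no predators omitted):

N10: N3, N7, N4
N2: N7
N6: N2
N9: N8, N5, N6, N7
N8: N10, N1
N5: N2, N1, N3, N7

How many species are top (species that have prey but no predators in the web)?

Top species (has prey, but nothing eats it): N1, N3, N7, N4.
Count: 4.

4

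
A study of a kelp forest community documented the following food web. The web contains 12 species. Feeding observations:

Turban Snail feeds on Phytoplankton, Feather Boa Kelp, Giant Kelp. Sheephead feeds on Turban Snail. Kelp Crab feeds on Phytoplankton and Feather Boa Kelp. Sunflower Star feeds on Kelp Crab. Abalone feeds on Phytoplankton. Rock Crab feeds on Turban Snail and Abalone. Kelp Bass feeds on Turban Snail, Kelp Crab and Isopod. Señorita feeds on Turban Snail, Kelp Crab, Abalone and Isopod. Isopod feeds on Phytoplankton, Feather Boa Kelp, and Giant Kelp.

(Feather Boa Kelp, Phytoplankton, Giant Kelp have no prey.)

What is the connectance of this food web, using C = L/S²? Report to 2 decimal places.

C = 0.14

The web has S = 12 species and L = 20 feeding links.
C = L / S² = 20 / 144 = 0.1389 ≈ 0.14.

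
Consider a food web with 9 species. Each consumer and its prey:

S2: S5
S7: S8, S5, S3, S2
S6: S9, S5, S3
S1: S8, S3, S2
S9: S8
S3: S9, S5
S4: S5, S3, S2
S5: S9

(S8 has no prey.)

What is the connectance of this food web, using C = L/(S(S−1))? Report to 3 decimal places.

The web has S = 9 species and L = 18 feeding links.
C = L / (S(S−1)) = 18 / 72 = 0.2500 ≈ 0.250.

C = 0.250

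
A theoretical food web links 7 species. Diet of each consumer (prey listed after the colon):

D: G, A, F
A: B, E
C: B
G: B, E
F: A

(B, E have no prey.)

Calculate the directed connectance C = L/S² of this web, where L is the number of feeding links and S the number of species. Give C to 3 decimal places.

The web has S = 7 species and L = 9 feeding links.
C = L / S² = 9 / 49 = 0.1837 ≈ 0.184.

C = 0.184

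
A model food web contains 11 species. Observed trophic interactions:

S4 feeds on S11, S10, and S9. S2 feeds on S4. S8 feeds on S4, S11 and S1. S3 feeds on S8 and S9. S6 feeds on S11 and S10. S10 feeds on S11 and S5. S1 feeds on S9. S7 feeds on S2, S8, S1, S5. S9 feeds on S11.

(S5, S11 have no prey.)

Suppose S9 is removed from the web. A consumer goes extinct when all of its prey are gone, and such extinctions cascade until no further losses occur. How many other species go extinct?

Remove S9.
Round 1: S1 (all prey gone) → extinct.
No further losses. Total secondary extinctions: 1.

1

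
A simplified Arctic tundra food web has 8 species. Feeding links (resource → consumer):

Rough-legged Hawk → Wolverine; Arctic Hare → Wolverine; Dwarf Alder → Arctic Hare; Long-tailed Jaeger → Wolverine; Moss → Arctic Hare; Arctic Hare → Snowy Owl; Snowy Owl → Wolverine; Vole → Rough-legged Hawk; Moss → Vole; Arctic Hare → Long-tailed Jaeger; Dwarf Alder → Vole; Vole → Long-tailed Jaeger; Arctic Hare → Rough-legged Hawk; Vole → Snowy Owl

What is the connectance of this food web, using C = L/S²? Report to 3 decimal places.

C = 0.219

The web has S = 8 species and L = 14 feeding links.
C = L / S² = 14 / 64 = 0.2188 ≈ 0.219.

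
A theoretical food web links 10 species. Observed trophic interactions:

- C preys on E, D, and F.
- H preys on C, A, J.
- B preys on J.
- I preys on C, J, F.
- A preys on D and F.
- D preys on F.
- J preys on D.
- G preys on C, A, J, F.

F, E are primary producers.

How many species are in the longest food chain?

4 species

One longest chain: F → D → J → B.
It has 4 species and 3 links.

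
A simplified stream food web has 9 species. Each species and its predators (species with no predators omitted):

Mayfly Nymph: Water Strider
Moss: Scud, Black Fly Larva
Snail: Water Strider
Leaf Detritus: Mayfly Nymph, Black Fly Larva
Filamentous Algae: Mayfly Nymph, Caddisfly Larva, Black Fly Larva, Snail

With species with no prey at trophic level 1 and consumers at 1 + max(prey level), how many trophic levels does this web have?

3

Basal resources (level 1): Filamentous Algae, Moss, Leaf Detritus.
Filamentous Algae → Mayfly Nymph → Water Strider gives Water Strider level 3.
No species has a prey at level 3, so no species reaches level 4.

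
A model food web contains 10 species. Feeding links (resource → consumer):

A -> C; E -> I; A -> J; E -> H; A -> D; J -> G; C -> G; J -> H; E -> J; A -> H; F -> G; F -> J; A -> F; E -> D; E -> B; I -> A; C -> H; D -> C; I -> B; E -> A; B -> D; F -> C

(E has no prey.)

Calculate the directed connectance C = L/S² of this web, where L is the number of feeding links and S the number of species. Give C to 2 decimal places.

The web has S = 10 species and L = 22 feeding links.
C = L / S² = 22 / 100 = 0.2200 ≈ 0.22.

C = 0.22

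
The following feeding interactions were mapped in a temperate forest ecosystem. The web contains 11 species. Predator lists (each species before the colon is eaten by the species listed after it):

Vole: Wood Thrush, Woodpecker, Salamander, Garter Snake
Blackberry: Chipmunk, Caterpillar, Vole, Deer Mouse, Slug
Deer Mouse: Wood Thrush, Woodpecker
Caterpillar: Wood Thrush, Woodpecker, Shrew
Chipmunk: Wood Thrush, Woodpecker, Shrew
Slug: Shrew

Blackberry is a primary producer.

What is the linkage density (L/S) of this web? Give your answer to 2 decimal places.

There are L = 18 links among S = 11 species.
L/S = 18/11 = 1.6364 ≈ 1.64.

L/S = 1.64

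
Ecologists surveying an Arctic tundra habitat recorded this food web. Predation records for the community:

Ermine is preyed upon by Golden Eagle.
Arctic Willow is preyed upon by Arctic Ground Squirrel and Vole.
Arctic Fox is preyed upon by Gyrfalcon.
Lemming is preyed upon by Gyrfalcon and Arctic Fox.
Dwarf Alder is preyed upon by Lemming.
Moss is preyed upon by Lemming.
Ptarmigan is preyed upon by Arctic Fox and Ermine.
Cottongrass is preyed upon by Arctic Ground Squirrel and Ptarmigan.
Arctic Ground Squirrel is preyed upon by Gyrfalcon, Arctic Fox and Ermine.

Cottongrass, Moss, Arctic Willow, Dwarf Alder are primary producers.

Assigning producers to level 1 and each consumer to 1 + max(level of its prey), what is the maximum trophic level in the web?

Producers (level 1): Cottongrass, Moss, Arctic Willow, Dwarf Alder.
Cottongrass → Arctic Ground Squirrel → Arctic Fox → Gyrfalcon gives Gyrfalcon level 4.
No species has a prey at level 4, so no species reaches level 5.

4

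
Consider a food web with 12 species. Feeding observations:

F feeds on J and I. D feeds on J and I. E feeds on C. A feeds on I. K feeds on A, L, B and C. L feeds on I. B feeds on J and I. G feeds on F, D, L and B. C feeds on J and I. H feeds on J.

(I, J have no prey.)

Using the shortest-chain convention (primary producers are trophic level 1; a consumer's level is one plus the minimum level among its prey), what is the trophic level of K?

I is a producer → level 1.
C eats I → level 2.
K eats C → level 3.
No prey of K is below level 2, so 3 is the minimum.

Trophic level 3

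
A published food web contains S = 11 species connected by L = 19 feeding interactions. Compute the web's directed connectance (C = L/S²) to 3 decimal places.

The web has S = 11 species and L = 19 feeding links.
C = L / S² = 19 / 121 = 0.1570 ≈ 0.157.

C = 0.157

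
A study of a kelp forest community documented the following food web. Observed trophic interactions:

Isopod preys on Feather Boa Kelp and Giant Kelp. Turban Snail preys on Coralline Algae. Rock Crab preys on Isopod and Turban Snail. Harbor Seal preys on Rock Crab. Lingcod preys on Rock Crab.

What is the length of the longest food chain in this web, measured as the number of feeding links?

One longest chain: Coralline Algae → Turban Snail → Rock Crab → Lingcod.
It has 4 species and 3 links.

3 links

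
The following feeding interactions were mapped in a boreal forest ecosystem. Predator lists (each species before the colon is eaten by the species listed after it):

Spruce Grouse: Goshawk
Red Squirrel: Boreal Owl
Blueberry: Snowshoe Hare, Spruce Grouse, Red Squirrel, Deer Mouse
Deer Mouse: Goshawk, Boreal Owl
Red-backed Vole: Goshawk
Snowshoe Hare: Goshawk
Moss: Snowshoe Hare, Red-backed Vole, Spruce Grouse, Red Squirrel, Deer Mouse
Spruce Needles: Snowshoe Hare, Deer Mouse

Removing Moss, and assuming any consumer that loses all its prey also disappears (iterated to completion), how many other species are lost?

1

Remove Moss.
Round 1: Red-backed Vole (all prey gone) → extinct.
No further losses. Total secondary extinctions: 1.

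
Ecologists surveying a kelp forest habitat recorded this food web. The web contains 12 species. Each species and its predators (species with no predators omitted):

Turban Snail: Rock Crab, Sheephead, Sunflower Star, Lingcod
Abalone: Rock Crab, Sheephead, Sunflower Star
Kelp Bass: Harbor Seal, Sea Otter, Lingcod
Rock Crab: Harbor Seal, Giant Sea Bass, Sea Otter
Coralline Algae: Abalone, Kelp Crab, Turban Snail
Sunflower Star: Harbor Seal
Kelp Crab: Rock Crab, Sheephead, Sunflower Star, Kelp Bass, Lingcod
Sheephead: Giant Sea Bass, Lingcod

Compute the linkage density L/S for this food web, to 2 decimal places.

There are L = 24 links among S = 12 species.
L/S = 24/12 = 2.0000 ≈ 2.00.

L/S = 2.00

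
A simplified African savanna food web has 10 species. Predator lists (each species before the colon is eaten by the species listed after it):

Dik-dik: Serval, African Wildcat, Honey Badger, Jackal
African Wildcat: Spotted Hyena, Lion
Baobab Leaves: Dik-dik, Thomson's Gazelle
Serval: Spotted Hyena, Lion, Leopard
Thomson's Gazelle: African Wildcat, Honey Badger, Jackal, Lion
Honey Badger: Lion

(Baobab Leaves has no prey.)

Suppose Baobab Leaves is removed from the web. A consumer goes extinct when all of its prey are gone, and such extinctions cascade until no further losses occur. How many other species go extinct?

9

Remove Baobab Leaves.
Round 1: Dik-dik (all prey gone), Thomson's Gazelle (all prey gone) → extinct.
Round 2: Serval (all prey gone), African Wildcat (all prey gone), Honey Badger (all prey gone), Jackal (all prey gone) → extinct.
Round 3: Spotted Hyena (all prey gone), Lion (all prey gone), Leopard (all prey gone) → extinct.
No further losses. Total secondary extinctions: 9.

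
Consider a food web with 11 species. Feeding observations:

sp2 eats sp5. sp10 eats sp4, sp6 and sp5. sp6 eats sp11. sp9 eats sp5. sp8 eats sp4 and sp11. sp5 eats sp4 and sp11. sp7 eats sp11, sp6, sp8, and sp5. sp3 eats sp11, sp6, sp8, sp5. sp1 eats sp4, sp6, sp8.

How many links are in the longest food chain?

2 links

One longest chain: sp11 → sp8 → sp3.
It has 3 species and 2 links.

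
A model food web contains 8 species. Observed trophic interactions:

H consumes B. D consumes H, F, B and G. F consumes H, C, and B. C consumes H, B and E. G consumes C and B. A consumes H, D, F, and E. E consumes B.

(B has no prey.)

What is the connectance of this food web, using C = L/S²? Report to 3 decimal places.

C = 0.281

The web has S = 8 species and L = 18 feeding links.
C = L / S² = 18 / 64 = 0.2812 ≈ 0.281.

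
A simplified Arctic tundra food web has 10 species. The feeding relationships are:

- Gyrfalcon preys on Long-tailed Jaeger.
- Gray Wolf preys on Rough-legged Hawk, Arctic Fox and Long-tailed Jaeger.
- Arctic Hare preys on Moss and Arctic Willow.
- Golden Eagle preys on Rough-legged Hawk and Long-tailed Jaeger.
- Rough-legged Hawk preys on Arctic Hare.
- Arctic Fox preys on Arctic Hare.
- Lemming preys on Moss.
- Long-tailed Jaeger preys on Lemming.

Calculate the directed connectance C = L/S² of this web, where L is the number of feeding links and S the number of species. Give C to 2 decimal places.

C = 0.12

The web has S = 10 species and L = 12 feeding links.
C = L / S² = 12 / 100 = 0.1200 ≈ 0.12.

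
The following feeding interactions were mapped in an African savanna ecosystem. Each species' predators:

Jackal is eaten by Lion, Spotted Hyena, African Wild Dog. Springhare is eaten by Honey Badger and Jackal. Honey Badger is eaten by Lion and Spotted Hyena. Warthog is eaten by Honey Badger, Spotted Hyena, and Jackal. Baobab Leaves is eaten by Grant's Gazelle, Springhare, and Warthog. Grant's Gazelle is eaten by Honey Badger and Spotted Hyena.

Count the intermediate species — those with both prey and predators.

5

Intermediate species (has both prey and predators): Grant's Gazelle, Springhare, Warthog, Jackal, Honey Badger.
Count: 5.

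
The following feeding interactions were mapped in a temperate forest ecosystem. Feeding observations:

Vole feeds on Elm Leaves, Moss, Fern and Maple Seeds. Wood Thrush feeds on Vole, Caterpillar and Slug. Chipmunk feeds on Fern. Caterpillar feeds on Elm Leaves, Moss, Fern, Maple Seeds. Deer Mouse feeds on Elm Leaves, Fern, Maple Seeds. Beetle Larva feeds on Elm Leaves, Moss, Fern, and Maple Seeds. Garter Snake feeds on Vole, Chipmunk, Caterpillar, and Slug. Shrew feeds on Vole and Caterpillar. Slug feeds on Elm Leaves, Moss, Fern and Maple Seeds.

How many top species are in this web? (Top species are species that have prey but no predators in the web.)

5

Top species (has prey, but nothing eats it): Beetle Larva, Deer Mouse, Shrew, Garter Snake, Wood Thrush.
Count: 5.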